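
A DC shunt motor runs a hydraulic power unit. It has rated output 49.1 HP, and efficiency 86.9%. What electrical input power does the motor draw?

42.2 kW

P_out = 49.1 × 746 = 36629 W
P_in = P_out/η = 36629/0.869 = 42151 W = 42.2 kW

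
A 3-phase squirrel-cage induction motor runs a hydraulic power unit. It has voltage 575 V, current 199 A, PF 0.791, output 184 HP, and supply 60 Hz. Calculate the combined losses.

19500 W

P_in = √3·V·I·cosφ = 1.732×575×199×0.791 = 156764 W
P_out = 184×746 = 137264 W
Losses = P_in − P_out = 156764 − 137264 = 19500 W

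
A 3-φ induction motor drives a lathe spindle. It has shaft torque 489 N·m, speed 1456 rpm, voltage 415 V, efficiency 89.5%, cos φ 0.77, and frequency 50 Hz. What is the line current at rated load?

ω = 2π×1456/60 = 152.5 rad/s; P_out = τω = 489 × 152.5 = 74573 W
P_in = P_out / η = 74573 / 0.895 = 83322 W
I_L = P_in / (√3·V_L·cosφ) = 83322 / (1.732 × 415 × 0.77) = 151 A

151 A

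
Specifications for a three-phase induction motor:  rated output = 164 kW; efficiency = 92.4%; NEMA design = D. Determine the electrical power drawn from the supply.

P_out = 164000 W
P_in = P_out/η = 164000/0.924 = 177489 W = 177 kW

177 kW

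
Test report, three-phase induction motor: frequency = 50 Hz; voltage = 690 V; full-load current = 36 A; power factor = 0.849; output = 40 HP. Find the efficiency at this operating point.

P_out = 40 × 746 = 29840 W
P_in = √3·V_L·I_L·cosφ = 1.732 × 690 × 36 × 0.849 = 36526 W
η = P_out / P_in = 29840 / 36526 = 0.817 = 81.7%

81.7 %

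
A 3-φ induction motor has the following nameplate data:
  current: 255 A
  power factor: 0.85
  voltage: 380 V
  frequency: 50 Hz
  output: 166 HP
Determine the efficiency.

86.8 %

P_out = 166 × 746 = 123836 W
P_in = √3·V_L·I_L·cosφ = 1.732 × 380 × 255 × 0.85 = 142656 W
η = P_out / P_in = 123836 / 142656 = 0.868 = 86.8%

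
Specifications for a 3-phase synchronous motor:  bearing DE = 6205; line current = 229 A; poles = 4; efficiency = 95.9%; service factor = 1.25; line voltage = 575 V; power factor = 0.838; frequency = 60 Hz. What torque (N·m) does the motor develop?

972 N·m

P_in = √3·V·I·cosφ = 1.732 × 575 × 229 × 0.838 = 191115 W
P_out = η·P_in = 0.959 × 191115 = 183279 W
n = n_s = 120×60/4 = 1800 rpm (synchronous)
ω = 2π×1800/60 = 188.5 rad/s
τ = P_out/ω = 183279/188.5 = 972 N·m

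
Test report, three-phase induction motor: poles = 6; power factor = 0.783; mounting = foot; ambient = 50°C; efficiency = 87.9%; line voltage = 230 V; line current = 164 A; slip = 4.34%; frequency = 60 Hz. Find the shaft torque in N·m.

374 N·m

P_in = √3·V·I·cosφ = 1.732 × 230 × 164 × 0.783 = 51154 W
P_out = η·P_in = 0.879 × 51154 = 44964 W
n_s = 120×60/6 = 1200 rpm; n = 1200×(1−0.0434) = 1148 rpm
ω = 2π×1148/60 = 120.2 rad/s
τ = P_out/ω = 44964/120.2 = 374 N·m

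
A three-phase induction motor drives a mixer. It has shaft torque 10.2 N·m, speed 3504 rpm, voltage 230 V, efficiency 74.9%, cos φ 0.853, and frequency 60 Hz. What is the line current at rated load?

ω = 2π×3504/60 = 366.9 rad/s; P_out = τω = 10.2 × 366.9 = 3742 W
P_in = P_out / η = 3742 / 0.749 = 4996 W
I_L = P_in / (√3·V_L·cosφ) = 4996 / (1.732 × 230 × 0.853) = 14.7 A

14.7 A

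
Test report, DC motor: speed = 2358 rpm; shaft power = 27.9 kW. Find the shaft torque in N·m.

113 N·m

ω = 2π × 2358/60 = 246.9 rad/s
τ = P/ω = 27900/246.9 = 113 N·m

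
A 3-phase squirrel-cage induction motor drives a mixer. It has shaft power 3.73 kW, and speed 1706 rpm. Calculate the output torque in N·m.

ω = 2π × 1706/60 = 178.7 rad/s
τ = P/ω = 3730/178.7 = 20.9 N·m

20.9 N·m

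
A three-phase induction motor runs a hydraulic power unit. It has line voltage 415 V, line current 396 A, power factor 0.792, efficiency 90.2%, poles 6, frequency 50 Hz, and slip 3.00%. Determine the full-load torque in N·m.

P_in = √3·V·I·cosφ = 1.732 × 415 × 396 × 0.792 = 225432 W
P_out = η·P_in = 0.902 × 225432 = 203340 W
n_s = 120×50/6 = 1000 rpm; n = 1000×(1−0.03) = 970 rpm
ω = 2π×970/60 = 101.6 rad/s
τ = P_out/ω = 203340/101.6 = 2000 N·m

2000 N·m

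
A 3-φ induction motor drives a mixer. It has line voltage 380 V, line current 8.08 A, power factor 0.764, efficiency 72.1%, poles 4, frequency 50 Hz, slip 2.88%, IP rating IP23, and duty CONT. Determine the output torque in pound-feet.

P_in = √3·V·I·cosφ = 1.732 × 380 × 8.08 × 0.764 = 4063 W
P_out = η·P_in = 0.721 × 4063 = 2929 W
n_s = 120×50/4 = 1500 rpm; n = 1500×(1−0.0288) = 1457 rpm
ω = 2π×1457/60 = 152.6 rad/s
τ = P_out/ω = 2929/152.6 = 19.19 N·m
In lb·ft: 19.19/1.356 = 14.2 lb·ft

14.2 lb·ft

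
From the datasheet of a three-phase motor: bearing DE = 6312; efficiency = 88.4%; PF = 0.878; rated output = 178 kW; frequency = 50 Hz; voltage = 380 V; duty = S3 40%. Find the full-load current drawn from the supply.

P_out = 178 kW = 178000 W
P_in = P_out / η = 178000 / 0.884 = 201357 W
I_L = P_in / (√3·V_L·cosφ) = 201357 / (1.732 × 380 × 0.878) = 348 A

348 A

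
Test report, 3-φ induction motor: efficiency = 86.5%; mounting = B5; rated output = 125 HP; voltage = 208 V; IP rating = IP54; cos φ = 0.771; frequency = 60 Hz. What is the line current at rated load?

388 A

P_out = 125 × 746 = 93250 W
P_in = P_out / η = 93250 / 0.865 = 107803 W
I_L = P_in / (√3·V_L·cosφ) = 107803 / (1.732 × 208 × 0.771) = 388 A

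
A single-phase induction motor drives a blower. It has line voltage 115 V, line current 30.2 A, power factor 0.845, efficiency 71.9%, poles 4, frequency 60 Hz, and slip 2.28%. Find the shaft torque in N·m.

P_in = V·I·cosφ = 115 × 30.2 × 0.845 = 2935 W
P_out = η·P_in = 0.719 × 2935 = 2110 W
n_s = 120×60/4 = 1800 rpm; n = 1800×(1−0.0228) = 1759 rpm
ω = 2π×1759/60 = 184.2 rad/s
τ = P_out/ω = 2110/184.2 = 11.5 N·m

11.5 N·m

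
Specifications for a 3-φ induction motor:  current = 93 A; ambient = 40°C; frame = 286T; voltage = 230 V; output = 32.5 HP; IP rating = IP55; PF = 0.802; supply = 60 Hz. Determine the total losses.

5470 W

P_in = √3·V·I·cosφ = 1.732×230×93×0.802 = 29712 W
P_out = 32.5×746 = 24245 W
Losses = P_in − P_out = 29712 − 24245 = 5467 W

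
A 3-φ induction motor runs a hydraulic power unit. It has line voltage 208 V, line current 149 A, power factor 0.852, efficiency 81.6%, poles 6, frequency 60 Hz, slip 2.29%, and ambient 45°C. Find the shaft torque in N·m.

P_in = √3·V·I·cosφ = 1.732 × 208 × 149 × 0.852 = 45734 W
P_out = η·P_in = 0.816 × 45734 = 37319 W
n_s = 120×60/6 = 1200 rpm; n = 1200×(1−0.0229) = 1173 rpm
ω = 2π×1173/60 = 122.8 rad/s
τ = P_out/ω = 37319/122.8 = 304 N·m

304 N·m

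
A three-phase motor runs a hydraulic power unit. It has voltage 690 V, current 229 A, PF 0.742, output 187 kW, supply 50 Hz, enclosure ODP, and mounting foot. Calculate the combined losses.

P_in = √3·V·I·cosφ = 1.732×690×229×0.742 = 203066 W
P_out = 187000 W
Losses = P_in − P_out = 203066 − 187000 = 16066 W

16100 W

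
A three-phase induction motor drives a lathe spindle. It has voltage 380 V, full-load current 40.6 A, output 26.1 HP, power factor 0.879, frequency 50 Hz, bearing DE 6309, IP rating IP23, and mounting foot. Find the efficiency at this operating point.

82.9 %

P_out = 26.1 × 746 = 19471 W
P_in = √3·V_L·I_L·cosφ = 1.732 × 380 × 40.6 × 0.879 = 23488 W
η = P_out / P_in = 19471 / 23488 = 0.829 = 82.9%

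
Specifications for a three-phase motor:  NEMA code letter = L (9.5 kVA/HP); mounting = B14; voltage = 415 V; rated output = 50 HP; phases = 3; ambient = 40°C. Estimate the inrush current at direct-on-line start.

661 A

S_LR = 9.5 × 50 = 475 kVA
I_LR = S_LR/(√3·V_L) = 475000/(1.732×415) = 661 A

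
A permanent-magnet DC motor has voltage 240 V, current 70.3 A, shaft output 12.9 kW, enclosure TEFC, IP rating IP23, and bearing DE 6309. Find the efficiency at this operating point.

P_out = 12.9 kW = 12900 W
P_in = V·I = 240 × 70.3 = 16872 W
η = P_out / P_in = 12900 / 16872 = 0.765 = 76.5%

76.5 %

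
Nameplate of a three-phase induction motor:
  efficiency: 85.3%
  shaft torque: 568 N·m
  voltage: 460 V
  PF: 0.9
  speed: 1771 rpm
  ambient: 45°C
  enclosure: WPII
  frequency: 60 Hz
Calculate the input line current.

172 A

ω = 2π×1771/60 = 185.5 rad/s; P_out = τω = 568 × 185.5 = 105364 W
P_in = P_out / η = 105364 / 0.853 = 123522 W
I_L = P_in / (√3·V_L·cosφ) = 123522 / (1.732 × 460 × 0.9) = 172 A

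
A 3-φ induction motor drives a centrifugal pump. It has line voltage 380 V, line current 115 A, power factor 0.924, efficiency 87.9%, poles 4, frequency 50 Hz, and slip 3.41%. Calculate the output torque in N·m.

P_in = √3·V·I·cosφ = 1.732 × 380 × 115 × 0.924 = 69936 W
P_out = η·P_in = 0.879 × 69936 = 61474 W
n_s = 120×50/4 = 1500 rpm; n = 1500×(1−0.0341) = 1449 rpm
ω = 2π×1449/60 = 151.7 rad/s
τ = P_out/ω = 61474/151.7 = 405 N·m

405 N·m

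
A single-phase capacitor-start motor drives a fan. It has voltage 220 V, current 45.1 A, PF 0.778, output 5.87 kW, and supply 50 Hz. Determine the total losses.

P_in = V·I·cosφ = 220×45.1×0.778 = 7719 W
P_out = 5870 W
Losses = P_in − P_out = 7719 − 5870 = 1849 W

1850 W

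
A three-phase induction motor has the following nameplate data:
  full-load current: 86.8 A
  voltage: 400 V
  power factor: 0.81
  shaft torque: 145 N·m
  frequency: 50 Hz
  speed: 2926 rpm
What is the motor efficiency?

ω = 2π × 2926/60 = 306.4 rad/s; P_out = τω = 145 × 306.4 = 44428 W
P_in = √3·V_L·I_L·cosφ = 1.732 × 400 × 86.8 × 0.81 = 48709 W
η = P_out / P_in = 44428 / 48709 = 0.912 = 91.2%

91.2 %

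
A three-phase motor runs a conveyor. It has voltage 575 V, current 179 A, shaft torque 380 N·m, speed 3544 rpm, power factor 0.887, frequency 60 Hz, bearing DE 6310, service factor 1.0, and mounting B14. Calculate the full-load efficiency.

ω = 2π × 3544/60 = 371.1 rad/s; P_out = τω = 380 × 371.1 = 141018 W
P_in = √3·V_L·I_L·cosφ = 1.732 × 575 × 179 × 0.887 = 158122 W
η = P_out / P_in = 141018 / 158122 = 0.892 = 89.2%

89.2 %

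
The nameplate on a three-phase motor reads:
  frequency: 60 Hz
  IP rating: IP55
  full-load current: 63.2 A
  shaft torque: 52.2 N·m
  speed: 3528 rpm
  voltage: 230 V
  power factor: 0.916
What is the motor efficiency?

ω = 2π × 3528/60 = 369.5 rad/s; P_out = τω = 52.2 × 369.5 = 19288 W
P_in = √3·V_L·I_L·cosφ = 1.732 × 230 × 63.2 × 0.916 = 23062 W
η = P_out / P_in = 19288 / 23062 = 0.836 = 83.6%

83.6 %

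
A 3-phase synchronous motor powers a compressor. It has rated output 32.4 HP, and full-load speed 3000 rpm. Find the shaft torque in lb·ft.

P_out = 32.4 × 746 = 24170 W
ω = 2π × 3000/60 = 314.2 rad/s
τ = P_out/ω = 24170/314.2 = 76.93 N·m
In lb·ft: 76.93/1.356 = 56.7 lb·ft

56.7 lb·ft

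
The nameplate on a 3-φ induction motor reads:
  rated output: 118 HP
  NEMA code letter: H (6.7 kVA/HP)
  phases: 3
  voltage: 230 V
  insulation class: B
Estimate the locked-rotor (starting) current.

S_LR = 6.7 × 118 = 790.6 kVA
I_LR = S_LR/(√3·V_L) = 790600/(1.732×230) = 1980 A

1980 A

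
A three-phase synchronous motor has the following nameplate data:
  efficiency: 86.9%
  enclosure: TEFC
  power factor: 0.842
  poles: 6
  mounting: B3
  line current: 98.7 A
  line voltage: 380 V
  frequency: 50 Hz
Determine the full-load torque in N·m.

454 N·m

P_in = √3·V·I·cosφ = 1.732 × 380 × 98.7 × 0.842 = 54697 W
P_out = η·P_in = 0.869 × 54697 = 47532 W
n = n_s = 120×50/6 = 1000 rpm (synchronous)
ω = 2π×1000/60 = 104.7 rad/s
τ = P_out/ω = 47532/104.7 = 454 N·m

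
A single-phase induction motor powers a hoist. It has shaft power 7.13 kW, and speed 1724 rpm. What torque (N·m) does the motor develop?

39.5 N·m

ω = 2π × 1724/60 = 180.5 rad/s
τ = P/ω = 7130/180.5 = 39.5 N·m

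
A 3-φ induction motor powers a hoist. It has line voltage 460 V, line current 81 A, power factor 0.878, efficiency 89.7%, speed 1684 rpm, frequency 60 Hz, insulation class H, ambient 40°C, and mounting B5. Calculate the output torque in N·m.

P_in = √3·V·I·cosφ = 1.732 × 460 × 81 × 0.878 = 56661 W
P_out = η·P_in = 0.897 × 56661 = 50825 W
n = 1684 rpm
ω = 2π×1684/60 = 176.3 rad/s
τ = P_out/ω = 50825/176.3 = 288 N·m

288 N·m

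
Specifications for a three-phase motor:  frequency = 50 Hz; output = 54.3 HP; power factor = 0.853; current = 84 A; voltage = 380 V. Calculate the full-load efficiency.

85.9 %

P_out = 54.3 × 746 = 40508 W
P_in = √3·V_L·I_L·cosφ = 1.732 × 380 × 84 × 0.853 = 47158 W
η = P_out / P_in = 40508 / 47158 = 0.859 = 85.9%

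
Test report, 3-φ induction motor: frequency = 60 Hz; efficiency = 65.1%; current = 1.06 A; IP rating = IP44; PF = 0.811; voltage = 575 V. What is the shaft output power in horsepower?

P_in = √3·V·I·cosφ = 1.732 × 575 × 1.06 × 0.811 = 856 W
P_out = η·P_in = 0.651 × 856 = 557 W
= 557/746 = 0.747 HP

0.747 HP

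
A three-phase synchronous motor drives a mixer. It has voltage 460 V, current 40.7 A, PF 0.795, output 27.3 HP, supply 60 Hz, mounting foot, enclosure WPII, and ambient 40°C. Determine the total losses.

5.41 kW

P_in = √3·V·I·cosφ = 1.732×460×40.7×0.795 = 25779 W
P_out = 27.3×746 = 20366 W
Losses = P_in − P_out = 25779 − 20366 = 5413 W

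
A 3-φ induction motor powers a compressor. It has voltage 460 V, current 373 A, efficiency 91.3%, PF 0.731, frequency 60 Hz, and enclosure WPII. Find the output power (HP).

266 HP

P_in = √3·V·I·cosφ = 1.732 × 460 × 373 × 0.731 = 217236 W
P_out = η·P_in = 0.913 × 217236 = 198336 W
= 198336/746 = 266 HP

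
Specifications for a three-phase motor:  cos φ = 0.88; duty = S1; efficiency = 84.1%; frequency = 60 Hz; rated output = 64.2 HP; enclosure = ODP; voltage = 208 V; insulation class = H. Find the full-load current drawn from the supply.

P_out = 64.2 × 746 = 47893 W
P_in = P_out / η = 47893 / 0.841 = 56948 W
I_L = P_in / (√3·V_L·cosφ) = 56948 / (1.732 × 208 × 0.88) = 180 A

180 A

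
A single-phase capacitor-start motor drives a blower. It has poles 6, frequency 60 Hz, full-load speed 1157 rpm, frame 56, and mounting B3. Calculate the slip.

n_s = 120f/p = 120×60/6 = 1200 rpm
s = (n_s − n)/n_s = (1200 − 1157)/1200 = 0.0358

3.58 %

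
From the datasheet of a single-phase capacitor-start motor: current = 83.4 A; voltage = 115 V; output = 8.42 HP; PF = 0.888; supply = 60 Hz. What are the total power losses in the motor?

2.24 kW

P_in = V·I·cosφ = 115×83.4×0.888 = 8517 W
P_out = 8.42×746 = 6281 W
Losses = P_in − P_out = 8517 − 6281 = 2236 W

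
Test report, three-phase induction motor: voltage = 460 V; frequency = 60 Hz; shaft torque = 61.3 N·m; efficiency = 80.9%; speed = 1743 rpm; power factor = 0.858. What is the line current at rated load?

ω = 2π×1743/60 = 182.5 rad/s; P_out = τω = 61.3 × 182.5 = 11187 W
P_in = P_out / η = 11187 / 0.809 = 13828 W
I_L = P_in / (√3·V_L·cosφ) = 13828 / (1.732 × 460 × 0.858) = 20.2 A

20.2 A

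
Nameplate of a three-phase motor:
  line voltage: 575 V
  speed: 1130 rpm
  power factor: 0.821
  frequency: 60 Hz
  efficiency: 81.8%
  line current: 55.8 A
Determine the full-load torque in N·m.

P_in = √3·V·I·cosφ = 1.732 × 575 × 55.8 × 0.821 = 45624 W
P_out = η·P_in = 0.818 × 45624 = 37320 W
n = 1130 rpm
ω = 2π×1130/60 = 118.3 rad/s
τ = P_out/ω = 37320/118.3 = 315 N·m

315 N·m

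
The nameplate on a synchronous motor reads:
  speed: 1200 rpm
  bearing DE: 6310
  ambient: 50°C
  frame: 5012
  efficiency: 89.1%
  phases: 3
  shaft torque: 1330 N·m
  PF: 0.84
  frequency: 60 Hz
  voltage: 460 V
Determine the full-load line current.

280 A

ω = 2π×1200/60 = 125.7 rad/s; P_out = τω = 1330 × 125.7 = 167181 W
P_in = P_out / η = 167181 / 0.891 = 187633 W
I_L = P_in / (√3·V_L·cosφ) = 187633 / (1.732 × 460 × 0.84) = 280 A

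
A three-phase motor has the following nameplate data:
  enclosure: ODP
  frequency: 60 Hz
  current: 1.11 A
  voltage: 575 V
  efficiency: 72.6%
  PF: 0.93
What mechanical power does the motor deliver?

P_in = √3·V·I·cosφ = 1.732 × 575 × 1.11 × 0.93 = 1028 W
P_out = η·P_in = 0.726 × 1028 = 746 W

0.746 kW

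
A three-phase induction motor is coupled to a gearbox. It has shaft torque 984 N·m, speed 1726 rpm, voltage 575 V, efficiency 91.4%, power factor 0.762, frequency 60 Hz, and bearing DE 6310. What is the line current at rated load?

256 A

ω = 2π×1726/60 = 180.7 rad/s; P_out = τω = 984 × 180.7 = 177809 W
P_in = P_out / η = 177809 / 0.914 = 194539 W
I_L = P_in / (√3·V_L·cosφ) = 194539 / (1.732 × 575 × 0.762) = 256 A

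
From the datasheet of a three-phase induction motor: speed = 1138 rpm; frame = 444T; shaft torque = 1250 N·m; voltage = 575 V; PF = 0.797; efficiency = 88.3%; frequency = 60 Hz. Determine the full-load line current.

213 A

ω = 2π×1138/60 = 119.2 rad/s; P_out = τω = 1250 × 119.2 = 149000 W
P_in = P_out / η = 149000 / 0.883 = 168743 W
I_L = P_in / (√3·V_L·cosφ) = 168743 / (1.732 × 575 × 0.797) = 213 A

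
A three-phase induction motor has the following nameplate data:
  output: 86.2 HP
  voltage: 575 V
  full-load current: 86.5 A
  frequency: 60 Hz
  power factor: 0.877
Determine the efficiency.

85.1 %

P_out = 86.2 × 746 = 64305 W
P_in = √3·V_L·I_L·cosφ = 1.732 × 575 × 86.5 × 0.877 = 75549 W
η = P_out / P_in = 64305 / 75549 = 0.851 = 85.1%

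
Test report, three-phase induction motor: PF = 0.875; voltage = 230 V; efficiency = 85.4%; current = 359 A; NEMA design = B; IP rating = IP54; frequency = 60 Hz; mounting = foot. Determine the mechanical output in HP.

143 HP

P_in = √3·V·I·cosφ = 1.732 × 230 × 359 × 0.875 = 125135 W
P_out = η·P_in = 0.854 × 125135 = 106865 W
= 106865/746 = 143 HP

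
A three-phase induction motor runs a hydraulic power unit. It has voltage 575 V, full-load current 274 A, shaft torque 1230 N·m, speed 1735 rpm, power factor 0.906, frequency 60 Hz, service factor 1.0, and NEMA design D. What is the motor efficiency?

90.4 %

ω = 2π × 1735/60 = 181.7 rad/s; P_out = τω = 1230 × 181.7 = 223491 W
P_in = √3·V_L·I_L·cosφ = 1.732 × 575 × 274 × 0.906 = 247226 W
η = P_out / P_in = 223491 / 247226 = 0.904 = 90.4%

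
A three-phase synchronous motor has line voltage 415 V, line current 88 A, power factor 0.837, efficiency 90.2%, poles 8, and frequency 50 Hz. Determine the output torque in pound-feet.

P_in = √3·V·I·cosφ = 1.732 × 415 × 88 × 0.837 = 52942 W
P_out = η·P_in = 0.902 × 52942 = 47754 W
n = n_s = 120×50/8 = 750 rpm (synchronous)
ω = 2π×750/60 = 78.54 rad/s
τ = P_out/ω = 47754/78.54 = 608 N·m
In lb·ft: 608/1.356 = 448 lb·ft

448 lb·ft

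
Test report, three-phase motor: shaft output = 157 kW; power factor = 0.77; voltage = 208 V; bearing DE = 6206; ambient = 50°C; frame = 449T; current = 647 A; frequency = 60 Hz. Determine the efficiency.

87.5 %

P_out = 157 kW = 157000 W
P_in = √3·V_L·I_L·cosφ = 1.732 × 208 × 647 × 0.77 = 179476 W
η = P_out / P_in = 157000 / 179476 = 0.875 = 87.5%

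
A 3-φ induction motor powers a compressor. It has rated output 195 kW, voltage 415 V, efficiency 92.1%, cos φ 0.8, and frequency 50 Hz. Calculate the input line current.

368 A

P_out = 195 kW = 195000 W
P_in = P_out / η = 195000 / 0.921 = 211726 W
I_L = P_in / (√3·V_L·cosφ) = 211726 / (1.732 × 415 × 0.8) = 368 A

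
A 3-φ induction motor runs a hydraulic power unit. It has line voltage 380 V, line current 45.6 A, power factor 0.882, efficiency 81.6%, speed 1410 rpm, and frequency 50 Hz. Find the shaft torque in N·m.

P_in = √3·V·I·cosφ = 1.732 × 380 × 45.6 × 0.882 = 26471 W
P_out = η·P_in = 0.816 × 26471 = 21600 W
n = 1410 rpm
ω = 2π×1410/60 = 147.7 rad/s
τ = P_out/ω = 21600/147.7 = 146 N·m

146 N·m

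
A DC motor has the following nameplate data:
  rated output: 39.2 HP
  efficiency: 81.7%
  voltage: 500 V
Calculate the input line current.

71.6 A

P_out = 39.2 × 746 = 29243 W
P_in = P_out / η = 29243 / 0.817 = 35793 W
I = P_in / V = 35793 / 500 = 71.6 A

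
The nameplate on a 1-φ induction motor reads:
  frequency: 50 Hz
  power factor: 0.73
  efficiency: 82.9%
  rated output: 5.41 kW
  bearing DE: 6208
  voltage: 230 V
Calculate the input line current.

38.9 A

P_out = 5.41 kW = 5410 W
P_in = P_out / η = 5410 / 0.829 = 6526 W
I = P_in / (V·cosφ) = 6526 / (230 × 0.73) = 38.9 A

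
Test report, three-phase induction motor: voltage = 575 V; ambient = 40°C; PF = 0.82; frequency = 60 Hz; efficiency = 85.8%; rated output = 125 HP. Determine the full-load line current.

P_out = 125 × 746 = 93250 W
P_in = P_out / η = 93250 / 0.858 = 108683 W
I_L = P_in / (√3·V_L·cosφ) = 108683 / (1.732 × 575 × 0.82) = 133 A

133 A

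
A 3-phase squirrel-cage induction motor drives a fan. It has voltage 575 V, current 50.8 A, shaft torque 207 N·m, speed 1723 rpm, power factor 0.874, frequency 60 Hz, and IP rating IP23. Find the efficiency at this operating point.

84.5 %

ω = 2π × 1723/60 = 180.4 rad/s; P_out = τω = 207 × 180.4 = 37343 W
P_in = √3·V_L·I_L·cosφ = 1.732 × 575 × 50.8 × 0.874 = 44217 W
η = P_out / P_in = 37343 / 44217 = 0.845 = 84.5%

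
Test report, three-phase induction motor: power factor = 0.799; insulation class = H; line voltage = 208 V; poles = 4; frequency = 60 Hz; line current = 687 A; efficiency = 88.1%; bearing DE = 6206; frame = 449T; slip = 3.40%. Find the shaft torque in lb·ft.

706 lb·ft

P_in = √3·V·I·cosφ = 1.732 × 208 × 687 × 0.799 = 197749 W
P_out = η·P_in = 0.881 × 197749 = 174217 W
n_s = 120×60/4 = 1800 rpm; n = 1800×(1−0.034) = 1739 rpm
ω = 2π×1739/60 = 182.1 rad/s
τ = P_out/ω = 174217/182.1 = 956.7 N·m
In lb·ft: 956.7/1.356 = 706 lb·ft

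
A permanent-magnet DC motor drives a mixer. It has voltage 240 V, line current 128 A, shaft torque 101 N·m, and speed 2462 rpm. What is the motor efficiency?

84.8 %

ω = 2π × 2462/60 = 257.8 rad/s; P_out = τω = 101 × 257.8 = 26038 W
P_in = V·I = 240 × 128 = 30720 W
η = P_out / P_in = 26038 / 30720 = 0.848 = 84.8%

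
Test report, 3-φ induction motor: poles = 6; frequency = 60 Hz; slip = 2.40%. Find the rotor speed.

n_s = 120f/p = 120×60/6 = 1200 rpm
n = n_s(1 − s) = 1200 × (1 − 0.024) = 1171 rpm

1171 rpm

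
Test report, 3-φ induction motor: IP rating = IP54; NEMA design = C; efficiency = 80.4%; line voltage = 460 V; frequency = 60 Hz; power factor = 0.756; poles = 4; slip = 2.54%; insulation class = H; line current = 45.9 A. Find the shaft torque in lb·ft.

P_in = √3·V·I·cosφ = 1.732 × 460 × 45.9 × 0.756 = 27647 W
P_out = η·P_in = 0.804 × 27647 = 22228 W
n_s = 120×60/4 = 1800 rpm; n = 1800×(1−0.0254) = 1754 rpm
ω = 2π×1754/60 = 183.7 rad/s
τ = P_out/ω = 22228/183.7 = 121 N·m
In lb·ft: 121/1.356 = 89.2 lb·ft

89.2 lb·ft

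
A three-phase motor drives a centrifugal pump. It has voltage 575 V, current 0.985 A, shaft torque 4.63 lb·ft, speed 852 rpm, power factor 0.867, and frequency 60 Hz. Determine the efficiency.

65.9 %

τ = 4.63 lb·ft × 1.356 = 6.278 N·m
ω = 2π × 852/60 = 89.22 rad/s; P_out = τω = 6.278 × 89.22 = 560 W
P_in = √3·V_L·I_L·cosφ = 1.732 × 575 × 0.985 × 0.867 = 850 W
η = P_out / P_in = 560 / 850 = 0.659 = 65.9%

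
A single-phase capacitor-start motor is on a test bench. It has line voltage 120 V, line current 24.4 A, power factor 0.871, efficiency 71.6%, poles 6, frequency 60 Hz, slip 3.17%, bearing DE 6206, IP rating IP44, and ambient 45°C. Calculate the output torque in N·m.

15 N·m

P_in = V·I·cosφ = 120 × 24.4 × 0.871 = 2550 W
P_out = η·P_in = 0.716 × 2550 = 1826 W
n_s = 120×60/6 = 1200 rpm; n = 1200×(1−0.0317) = 1162 rpm
ω = 2π×1162/60 = 121.7 rad/s
τ = P_out/ω = 1826/121.7 = 15 N·m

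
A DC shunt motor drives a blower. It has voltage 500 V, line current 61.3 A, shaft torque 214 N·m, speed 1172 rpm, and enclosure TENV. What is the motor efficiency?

85.7 %

ω = 2π × 1172/60 = 122.7 rad/s; P_out = τω = 214 × 122.7 = 26258 W
P_in = V·I = 500 × 61.3 = 30650 W
η = P_out / P_in = 26258 / 30650 = 0.857 = 85.7%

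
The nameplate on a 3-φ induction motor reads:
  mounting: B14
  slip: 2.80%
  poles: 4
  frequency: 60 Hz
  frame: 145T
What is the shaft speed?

n_s = 120f/p = 120×60/4 = 1800 rpm
n = n_s(1 − s) = 1800 × (1 − 0.028) = 1750 rpm

1750 rpm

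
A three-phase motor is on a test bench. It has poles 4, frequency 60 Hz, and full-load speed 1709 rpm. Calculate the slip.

n_s = 120f/p = 120×60/4 = 1800 rpm
s = (n_s − n)/n_s = (1800 − 1709)/1800 = 0.0506

5.1 %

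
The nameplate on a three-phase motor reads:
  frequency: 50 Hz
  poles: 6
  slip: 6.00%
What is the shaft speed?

n_s = 120f/p = 120×50/6 = 1000 rpm
n = n_s(1 − s) = 1000 × (1 − 0.06) = 940 rpm

940 rpm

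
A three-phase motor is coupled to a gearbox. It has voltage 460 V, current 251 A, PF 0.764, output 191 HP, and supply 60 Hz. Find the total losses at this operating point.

10300 W

P_in = √3·V·I·cosφ = 1.732×460×251×0.764 = 152782 W
P_out = 191×746 = 142486 W
Losses = P_in − P_out = 152782 − 142486 = 10296 W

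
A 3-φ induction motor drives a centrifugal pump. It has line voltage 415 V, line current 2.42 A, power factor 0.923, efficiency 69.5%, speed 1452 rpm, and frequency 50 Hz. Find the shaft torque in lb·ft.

P_in = √3·V·I·cosφ = 1.732 × 415 × 2.42 × 0.923 = 1606 W
P_out = η·P_in = 0.695 × 1606 = 1116 W
n = 1452 rpm
ω = 2π×1452/60 = 152.1 rad/s
τ = P_out/ω = 1116/152.1 = 7.337 N·m
In lb·ft: 7.337/1.356 = 5.41 lb·ft

5.41 lb·ft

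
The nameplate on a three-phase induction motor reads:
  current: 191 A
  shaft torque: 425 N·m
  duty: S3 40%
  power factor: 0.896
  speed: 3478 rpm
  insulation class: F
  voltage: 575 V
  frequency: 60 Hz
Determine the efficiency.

90.8 %

ω = 2π × 3478/60 = 364.2 rad/s; P_out = τω = 425 × 364.2 = 154785 W
P_in = √3·V_L·I_L·cosφ = 1.732 × 575 × 191 × 0.896 = 170434 W
η = P_out / P_in = 154785 / 170434 = 0.908 = 90.8%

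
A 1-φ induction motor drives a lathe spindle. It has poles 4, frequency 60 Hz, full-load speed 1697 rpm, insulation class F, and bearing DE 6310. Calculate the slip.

5.72 %

n_s = 120f/p = 120×60/4 = 1800 rpm
s = (n_s − n)/n_s = (1800 − 1697)/1800 = 0.0572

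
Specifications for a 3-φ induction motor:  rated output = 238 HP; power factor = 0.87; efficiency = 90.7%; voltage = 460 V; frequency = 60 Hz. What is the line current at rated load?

282 A

P_out = 238 × 746 = 177548 W
P_in = P_out / η = 177548 / 0.907 = 195753 W
I_L = P_in / (√3·V_L·cosφ) = 195753 / (1.732 × 460 × 0.87) = 282 A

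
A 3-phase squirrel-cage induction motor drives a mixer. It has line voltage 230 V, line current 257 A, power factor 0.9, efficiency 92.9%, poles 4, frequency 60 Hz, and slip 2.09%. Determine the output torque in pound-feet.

P_in = √3·V·I·cosφ = 1.732 × 230 × 257 × 0.9 = 92141 W
P_out = η·P_in = 0.929 × 92141 = 85599 W
n_s = 120×60/4 = 1800 rpm; n = 1800×(1−0.0209) = 1762 rpm
ω = 2π×1762/60 = 184.5 rad/s
τ = P_out/ω = 85599/184.5 = 464 N·m
In lb·ft: 464/1.356 = 342 lb·ft

342 lb·ft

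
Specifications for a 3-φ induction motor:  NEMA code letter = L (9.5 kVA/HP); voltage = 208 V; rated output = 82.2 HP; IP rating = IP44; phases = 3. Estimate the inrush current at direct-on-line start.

S_LR = 9.5 × 82.2 = 780.9 kVA
I_LR = S_LR/(√3·V_L) = 780900/(1.732×208) = 2170 A

2170 A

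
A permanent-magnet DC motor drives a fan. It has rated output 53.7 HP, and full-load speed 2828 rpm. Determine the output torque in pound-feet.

P_out = 53.7 × 746 = 40060 W
ω = 2π × 2828/60 = 296.1 rad/s
τ = P_out/ω = 40060/296.1 = 135.3 N·m
In lb·ft: 135.3/1.356 = 99.8 lb·ft

99.8 lb·ft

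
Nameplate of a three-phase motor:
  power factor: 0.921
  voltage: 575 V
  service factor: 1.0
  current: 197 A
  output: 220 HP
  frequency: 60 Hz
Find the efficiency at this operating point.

90.8 %

P_out = 220 × 746 = 164120 W
P_in = √3·V_L·I_L·cosφ = 1.732 × 575 × 197 × 0.921 = 180693 W
η = P_out / P_in = 164120 / 180693 = 0.908 = 90.8%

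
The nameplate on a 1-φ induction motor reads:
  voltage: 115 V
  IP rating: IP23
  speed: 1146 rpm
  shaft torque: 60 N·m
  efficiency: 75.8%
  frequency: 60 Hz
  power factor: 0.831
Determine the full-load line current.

99.4 A

ω = 2π×1146/60 = 120 rad/s; P_out = τω = 60 × 120 = 7200 W
P_in = P_out / η = 7200 / 0.758 = 9499 W
I = P_in / (V·cosφ) = 9499 / (115 × 0.831) = 99.4 A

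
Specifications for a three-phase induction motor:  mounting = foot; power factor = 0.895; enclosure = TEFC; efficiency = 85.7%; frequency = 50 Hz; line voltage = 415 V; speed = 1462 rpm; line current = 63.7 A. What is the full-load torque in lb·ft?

169 lb·ft

P_in = √3·V·I·cosφ = 1.732 × 415 × 63.7 × 0.895 = 40979 W
P_out = η·P_in = 0.857 × 40979 = 35119 W
n = 1462 rpm
ω = 2π×1462/60 = 153.1 rad/s
τ = P_out/ω = 35119/153.1 = 229.4 N·m
In lb·ft: 229.4/1.356 = 169 lb·ft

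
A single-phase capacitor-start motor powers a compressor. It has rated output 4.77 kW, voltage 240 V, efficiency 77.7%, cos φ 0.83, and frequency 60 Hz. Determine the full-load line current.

30.8 A

P_out = 4.77 kW = 4770 W
P_in = P_out / η = 4770 / 0.777 = 6139 W
I = P_in / (V·cosφ) = 6139 / (240 × 0.83) = 30.8 A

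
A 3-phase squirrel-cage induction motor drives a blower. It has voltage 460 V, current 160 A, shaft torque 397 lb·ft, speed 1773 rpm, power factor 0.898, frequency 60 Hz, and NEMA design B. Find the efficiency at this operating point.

τ = 397 lb·ft × 1.356 = 538.3 N·m
ω = 2π × 1773/60 = 185.7 rad/s; P_out = τω = 538.3 × 185.7 = 99962 W
P_in = √3·V_L·I_L·cosφ = 1.732 × 460 × 160 × 0.898 = 114473 W
η = P_out / P_in = 99962 / 114473 = 0.873 = 87.3%

87.3 %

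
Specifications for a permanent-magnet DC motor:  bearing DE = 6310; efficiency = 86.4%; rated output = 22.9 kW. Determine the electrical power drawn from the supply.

P_out = 22900 W
P_in = P_out/η = 22900/0.864 = 26505 W = 26.5 kW

26.5 kW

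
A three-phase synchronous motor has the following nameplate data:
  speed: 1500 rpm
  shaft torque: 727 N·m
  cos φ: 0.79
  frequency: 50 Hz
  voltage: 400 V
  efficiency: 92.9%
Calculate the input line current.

225 A

ω = 2π×1500/60 = 157.1 rad/s; P_out = τω = 727 × 157.1 = 114212 W
P_in = P_out / η = 114212 / 0.929 = 122941 W
I_L = P_in / (√3·V_L·cosφ) = 122941 / (1.732 × 400 × 0.79) = 225 A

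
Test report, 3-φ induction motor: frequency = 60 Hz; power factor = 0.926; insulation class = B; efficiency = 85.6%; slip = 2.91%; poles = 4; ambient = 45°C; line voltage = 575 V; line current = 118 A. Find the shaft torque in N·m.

509 N·m

P_in = √3·V·I·cosφ = 1.732 × 575 × 118 × 0.926 = 108820 W
P_out = η·P_in = 0.856 × 108820 = 93150 W
n_s = 120×60/4 = 1800 rpm; n = 1800×(1−0.0291) = 1748 rpm
ω = 2π×1748/60 = 183.1 rad/s
τ = P_out/ω = 93150/183.1 = 509 N·m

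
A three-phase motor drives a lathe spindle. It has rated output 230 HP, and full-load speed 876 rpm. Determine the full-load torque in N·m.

1870 N·m

P_out = 230 × 746 = 171580 W
ω = 2π × 876/60 = 91.73 rad/s
τ = P_out/ω = 171580/91.73 = 1870 N·m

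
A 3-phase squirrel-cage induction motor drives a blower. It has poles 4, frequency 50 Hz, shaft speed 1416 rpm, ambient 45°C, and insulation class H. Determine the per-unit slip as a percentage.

n_s = 120f/p = 120×50/4 = 1500 rpm
s = (n_s − n)/n_s = (1500 − 1416)/1500 = 0.0560

5.60 %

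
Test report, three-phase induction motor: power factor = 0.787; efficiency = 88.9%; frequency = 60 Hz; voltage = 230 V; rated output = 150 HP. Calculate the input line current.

401 A

P_out = 150 × 746 = 111900 W
P_in = P_out / η = 111900 / 0.889 = 125872 W
I_L = P_in / (√3·V_L·cosφ) = 125872 / (1.732 × 230 × 0.787) = 401 A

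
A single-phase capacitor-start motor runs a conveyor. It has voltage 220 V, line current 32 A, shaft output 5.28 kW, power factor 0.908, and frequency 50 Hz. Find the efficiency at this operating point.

P_out = 5.28 kW = 5280 W
P_in = V·I·cosφ = 220 × 32 × 0.908 = 6392 W
η = P_out / P_in = 5280 / 6392 = 0.826 = 82.6%

82.6 %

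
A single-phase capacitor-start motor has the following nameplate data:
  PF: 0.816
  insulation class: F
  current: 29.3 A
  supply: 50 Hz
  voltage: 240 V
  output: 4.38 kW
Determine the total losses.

P_in = V·I·cosφ = 240×29.3×0.816 = 5738 W
P_out = 4380 W
Losses = P_in − P_out = 5738 − 4380 = 1358 W

1360 W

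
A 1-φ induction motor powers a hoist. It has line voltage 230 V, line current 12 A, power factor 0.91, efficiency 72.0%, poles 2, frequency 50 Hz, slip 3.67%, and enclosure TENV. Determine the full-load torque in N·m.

5.98 N·m

P_in = V·I·cosφ = 230 × 12 × 0.91 = 2512 W
P_out = η·P_in = 0.72 × 2512 = 1809 W
n_s = 120×50/2 = 3000 rpm; n = 3000×(1−0.0367) = 2890 rpm
ω = 2π×2890/60 = 302.6 rad/s
τ = P_out/ω = 1809/302.6 = 5.98 N·m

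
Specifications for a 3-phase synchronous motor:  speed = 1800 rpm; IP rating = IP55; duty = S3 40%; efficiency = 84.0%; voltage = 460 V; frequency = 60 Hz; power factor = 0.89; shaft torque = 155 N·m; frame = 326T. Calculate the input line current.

ω = 2π×1800/60 = 188.5 rad/s; P_out = τω = 155 × 188.5 = 29218 W
P_in = P_out / η = 29218 / 0.840 = 34783 W
I_L = P_in / (√3·V_L·cosφ) = 34783 / (1.732 × 460 × 0.89) = 49.1 A

49.1 A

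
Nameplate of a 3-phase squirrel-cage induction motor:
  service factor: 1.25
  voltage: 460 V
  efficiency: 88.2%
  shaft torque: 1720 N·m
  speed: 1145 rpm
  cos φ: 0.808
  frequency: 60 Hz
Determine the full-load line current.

ω = 2π×1145/60 = 119.9 rad/s; P_out = τω = 1720 × 119.9 = 206228 W
P_in = P_out / η = 206228 / 0.882 = 233819 W
I_L = P_in / (√3·V_L·cosφ) = 233819 / (1.732 × 460 × 0.808) = 363 A

363 A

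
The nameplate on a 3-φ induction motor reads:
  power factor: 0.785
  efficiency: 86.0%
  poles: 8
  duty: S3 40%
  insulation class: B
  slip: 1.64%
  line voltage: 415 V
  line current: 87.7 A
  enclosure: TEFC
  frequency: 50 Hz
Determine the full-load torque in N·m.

P_in = √3·V·I·cosφ = 1.732 × 415 × 87.7 × 0.785 = 49484 W
P_out = η·P_in = 0.86 × 49484 = 42556 W
n_s = 120×50/8 = 750 rpm; n = 750×(1−0.0164) = 738 rpm
ω = 2π×738/60 = 77.28 rad/s
τ = P_out/ω = 42556/77.28 = 551 N·m

551 N·m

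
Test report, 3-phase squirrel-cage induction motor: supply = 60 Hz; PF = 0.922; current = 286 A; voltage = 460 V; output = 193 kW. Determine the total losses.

17.1 kW

P_in = √3·V·I·cosφ = 1.732×460×286×0.922 = 210089 W
P_out = 193000 W
Losses = P_in − P_out = 210089 − 193000 = 17089 W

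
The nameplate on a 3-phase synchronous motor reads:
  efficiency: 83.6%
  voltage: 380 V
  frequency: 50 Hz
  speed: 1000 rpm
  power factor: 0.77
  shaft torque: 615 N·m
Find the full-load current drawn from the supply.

ω = 2π×1000/60 = 104.7 rad/s; P_out = τω = 615 × 104.7 = 64391 W
P_in = P_out / η = 64391 / 0.836 = 77023 W
I_L = P_in / (√3·V_L·cosφ) = 77023 / (1.732 × 380 × 0.77) = 152 A

152 A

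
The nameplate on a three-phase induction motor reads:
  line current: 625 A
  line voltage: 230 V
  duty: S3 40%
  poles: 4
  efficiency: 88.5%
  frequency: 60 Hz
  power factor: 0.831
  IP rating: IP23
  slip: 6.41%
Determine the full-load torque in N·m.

P_in = √3·V·I·cosφ = 1.732 × 230 × 625 × 0.831 = 206898 W
P_out = η·P_in = 0.885 × 206898 = 183105 W
n_s = 120×60/4 = 1800 rpm; n = 1800×(1−0.0641) = 1685 rpm
ω = 2π×1685/60 = 176.5 rad/s
τ = P_out/ω = 183105/176.5 = 1040 N·m

1040 N·m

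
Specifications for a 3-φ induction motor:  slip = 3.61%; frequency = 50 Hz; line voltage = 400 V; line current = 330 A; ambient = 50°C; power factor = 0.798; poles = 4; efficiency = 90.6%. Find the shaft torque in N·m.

P_in = √3·V·I·cosφ = 1.732 × 400 × 330 × 0.798 = 182442 W
P_out = η·P_in = 0.906 × 182442 = 165292 W
n_s = 120×50/4 = 1500 rpm; n = 1500×(1−0.0361) = 1446 rpm
ω = 2π×1446/60 = 151.4 rad/s
τ = P_out/ω = 165292/151.4 = 1090 N·m

1090 N·m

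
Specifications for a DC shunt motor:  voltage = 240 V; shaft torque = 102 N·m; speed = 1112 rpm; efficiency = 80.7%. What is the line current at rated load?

61.3 A

ω = 2π×1112/60 = 116.4 rad/s; P_out = τω = 102 × 116.4 = 11873 W
P_in = P_out / η = 11873 / 0.807 = 14713 W
I = P_in / V = 14713 / 240 = 61.3 A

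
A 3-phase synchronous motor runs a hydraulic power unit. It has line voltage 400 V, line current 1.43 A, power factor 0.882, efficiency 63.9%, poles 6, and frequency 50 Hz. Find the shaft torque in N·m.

P_in = √3·V·I·cosφ = 1.732 × 400 × 1.43 × 0.882 = 874 W
P_out = η·P_in = 0.639 × 874 = 558 W
n = n_s = 120×50/6 = 1000 rpm (synchronous)
ω = 2π×1000/60 = 104.7 rad/s
τ = P_out/ω = 558/104.7 = 5.33 N·m

5.33 N·m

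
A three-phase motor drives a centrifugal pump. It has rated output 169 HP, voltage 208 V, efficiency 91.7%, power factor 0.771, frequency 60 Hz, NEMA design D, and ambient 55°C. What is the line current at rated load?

495 A

P_out = 169 × 746 = 126074 W
P_in = P_out / η = 126074 / 0.917 = 137485 W
I_L = P_in / (√3·V_L·cosφ) = 137485 / (1.732 × 208 × 0.771) = 495 A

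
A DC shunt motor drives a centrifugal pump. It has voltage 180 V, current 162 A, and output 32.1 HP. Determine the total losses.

5210 W

P_in = V·I = 180×162 = 29160 W
P_out = 32.1×746 = 23947 W
Losses = P_in − P_out = 29160 − 23947 = 5213 W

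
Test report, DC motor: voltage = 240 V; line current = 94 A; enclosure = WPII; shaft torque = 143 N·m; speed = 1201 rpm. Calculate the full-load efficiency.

ω = 2π × 1201/60 = 125.8 rad/s; P_out = τω = 143 × 125.8 = 17989 W
P_in = V·I = 240 × 94 = 22560 W
η = P_out / P_in = 17989 / 22560 = 0.797 = 79.7%

79.7 %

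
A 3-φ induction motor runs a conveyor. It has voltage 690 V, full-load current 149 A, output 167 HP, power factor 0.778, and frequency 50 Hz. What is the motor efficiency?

89.9 %

P_out = 167 × 746 = 124582 W
P_in = √3·V_L·I_L·cosφ = 1.732 × 690 × 149 × 0.778 = 138536 W
η = P_out / P_in = 124582 / 138536 = 0.899 = 89.9%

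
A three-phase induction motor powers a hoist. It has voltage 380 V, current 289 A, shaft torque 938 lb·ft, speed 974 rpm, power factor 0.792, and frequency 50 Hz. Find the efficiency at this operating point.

86.1 %

τ = 938 lb·ft × 1.356 = 1272 N·m
ω = 2π × 974/60 = 102 rad/s; P_out = τω = 1272 × 102 = 129744 W
P_in = √3·V_L·I_L·cosφ = 1.732 × 380 × 289 × 0.792 = 150645 W
η = P_out / P_in = 129744 / 150645 = 0.861 = 86.1%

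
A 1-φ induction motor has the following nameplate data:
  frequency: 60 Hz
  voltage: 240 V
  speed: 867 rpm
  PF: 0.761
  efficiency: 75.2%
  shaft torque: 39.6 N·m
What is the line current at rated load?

ω = 2π×867/60 = 90.79 rad/s; P_out = τω = 39.6 × 90.79 = 3595 W
P_in = P_out / η = 3595 / 0.752 = 4781 W
I = P_in / (V·cosφ) = 4781 / (240 × 0.761) = 26.2 A

26.2 A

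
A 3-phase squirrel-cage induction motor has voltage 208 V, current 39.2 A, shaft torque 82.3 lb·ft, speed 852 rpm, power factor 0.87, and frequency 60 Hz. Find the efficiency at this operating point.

81.0 %

τ = 82.3 lb·ft × 1.356 = 111.6 N·m
ω = 2π × 852/60 = 89.22 rad/s; P_out = τω = 111.6 × 89.22 = 9957 W
P_in = √3·V_L·I_L·cosφ = 1.732 × 208 × 39.2 × 0.87 = 12286 W
η = P_out / P_in = 9957 / 12286 = 0.810 = 81.0%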